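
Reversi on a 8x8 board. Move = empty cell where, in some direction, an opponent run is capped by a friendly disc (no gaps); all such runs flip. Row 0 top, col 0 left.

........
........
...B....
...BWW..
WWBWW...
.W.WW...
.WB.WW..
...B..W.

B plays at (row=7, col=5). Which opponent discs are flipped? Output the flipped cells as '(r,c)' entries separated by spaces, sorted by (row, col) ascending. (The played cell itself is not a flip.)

Dir NW: opp run (6,4) (5,3) capped by B -> flip
Dir N: opp run (6,5), next='.' -> no flip
Dir NE: first cell '.' (not opp) -> no flip
Dir W: first cell '.' (not opp) -> no flip
Dir E: opp run (7,6), next='.' -> no flip
Dir SW: edge -> no flip
Dir S: edge -> no flip
Dir SE: edge -> no flip

Answer: (5,3) (6,4)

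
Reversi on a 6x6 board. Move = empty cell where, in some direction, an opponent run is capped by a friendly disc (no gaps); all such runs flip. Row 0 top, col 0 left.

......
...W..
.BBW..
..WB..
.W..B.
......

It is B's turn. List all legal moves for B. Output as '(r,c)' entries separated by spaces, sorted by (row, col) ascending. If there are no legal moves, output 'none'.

Answer: (0,3) (0,4) (2,4) (3,1) (4,2) (4,3)

Derivation:
(0,2): no bracket -> illegal
(0,3): flips 2 -> legal
(0,4): flips 1 -> legal
(1,2): no bracket -> illegal
(1,4): no bracket -> illegal
(2,4): flips 1 -> legal
(3,0): no bracket -> illegal
(3,1): flips 1 -> legal
(3,4): no bracket -> illegal
(4,0): no bracket -> illegal
(4,2): flips 1 -> legal
(4,3): flips 1 -> legal
(5,0): no bracket -> illegal
(5,1): no bracket -> illegal
(5,2): no bracket -> illegal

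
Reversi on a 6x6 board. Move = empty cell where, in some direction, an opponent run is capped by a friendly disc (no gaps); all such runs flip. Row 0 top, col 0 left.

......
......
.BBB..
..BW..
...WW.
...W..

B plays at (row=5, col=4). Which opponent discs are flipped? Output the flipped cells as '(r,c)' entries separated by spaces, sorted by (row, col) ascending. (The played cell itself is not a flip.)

Dir NW: opp run (4,3) capped by B -> flip
Dir N: opp run (4,4), next='.' -> no flip
Dir NE: first cell '.' (not opp) -> no flip
Dir W: opp run (5,3), next='.' -> no flip
Dir E: first cell '.' (not opp) -> no flip
Dir SW: edge -> no flip
Dir S: edge -> no flip
Dir SE: edge -> no flip

Answer: (4,3)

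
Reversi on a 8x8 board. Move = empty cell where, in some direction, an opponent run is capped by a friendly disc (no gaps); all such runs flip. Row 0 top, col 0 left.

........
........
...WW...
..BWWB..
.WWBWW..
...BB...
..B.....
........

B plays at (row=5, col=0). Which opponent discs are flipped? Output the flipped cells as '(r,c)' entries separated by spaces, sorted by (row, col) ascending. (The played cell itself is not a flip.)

Answer: (4,1)

Derivation:
Dir NW: edge -> no flip
Dir N: first cell '.' (not opp) -> no flip
Dir NE: opp run (4,1) capped by B -> flip
Dir W: edge -> no flip
Dir E: first cell '.' (not opp) -> no flip
Dir SW: edge -> no flip
Dir S: first cell '.' (not opp) -> no flip
Dir SE: first cell '.' (not opp) -> no flip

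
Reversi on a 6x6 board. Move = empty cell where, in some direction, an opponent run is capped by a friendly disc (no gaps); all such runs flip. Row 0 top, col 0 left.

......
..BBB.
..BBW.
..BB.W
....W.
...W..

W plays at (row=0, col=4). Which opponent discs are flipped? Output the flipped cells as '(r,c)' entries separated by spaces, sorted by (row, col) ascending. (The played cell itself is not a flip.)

Answer: (1,4)

Derivation:
Dir NW: edge -> no flip
Dir N: edge -> no flip
Dir NE: edge -> no flip
Dir W: first cell '.' (not opp) -> no flip
Dir E: first cell '.' (not opp) -> no flip
Dir SW: opp run (1,3) (2,2), next='.' -> no flip
Dir S: opp run (1,4) capped by W -> flip
Dir SE: first cell '.' (not opp) -> no flip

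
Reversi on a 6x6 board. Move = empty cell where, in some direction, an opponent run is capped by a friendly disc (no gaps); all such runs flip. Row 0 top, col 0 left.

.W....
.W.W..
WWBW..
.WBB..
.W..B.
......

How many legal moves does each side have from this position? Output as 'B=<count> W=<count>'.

-- B to move --
(0,0): flips 1 -> legal
(0,2): no bracket -> illegal
(0,3): flips 2 -> legal
(0,4): flips 1 -> legal
(1,0): flips 1 -> legal
(1,2): no bracket -> illegal
(1,4): flips 1 -> legal
(2,4): flips 1 -> legal
(3,0): flips 1 -> legal
(3,4): no bracket -> illegal
(4,0): flips 1 -> legal
(4,2): no bracket -> illegal
(5,0): flips 1 -> legal
(5,1): no bracket -> illegal
(5,2): no bracket -> illegal
B mobility = 9
-- W to move --
(1,2): no bracket -> illegal
(2,4): no bracket -> illegal
(3,4): flips 2 -> legal
(3,5): no bracket -> illegal
(4,2): no bracket -> illegal
(4,3): flips 2 -> legal
(4,5): no bracket -> illegal
(5,3): no bracket -> illegal
(5,4): no bracket -> illegal
(5,5): flips 3 -> legal
W mobility = 3

Answer: B=9 W=3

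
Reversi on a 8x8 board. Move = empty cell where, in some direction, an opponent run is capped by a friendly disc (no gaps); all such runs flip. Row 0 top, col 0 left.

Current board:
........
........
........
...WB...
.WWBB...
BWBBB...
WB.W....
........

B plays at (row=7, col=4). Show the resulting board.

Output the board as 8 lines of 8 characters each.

Answer: ........
........
........
...WB...
.WWBB...
BWBBB...
WB.B....
....B...

Derivation:
Place B at (7,4); scan 8 dirs for brackets.
Dir NW: opp run (6,3) capped by B -> flip
Dir N: first cell '.' (not opp) -> no flip
Dir NE: first cell '.' (not opp) -> no flip
Dir W: first cell '.' (not opp) -> no flip
Dir E: first cell '.' (not opp) -> no flip
Dir SW: edge -> no flip
Dir S: edge -> no flip
Dir SE: edge -> no flip
All flips: (6,3)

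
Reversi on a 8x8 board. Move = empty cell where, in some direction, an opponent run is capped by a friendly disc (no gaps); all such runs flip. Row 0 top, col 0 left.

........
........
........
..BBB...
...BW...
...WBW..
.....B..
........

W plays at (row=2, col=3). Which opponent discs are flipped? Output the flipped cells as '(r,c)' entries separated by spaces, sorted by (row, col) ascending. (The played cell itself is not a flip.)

Answer: (3,3) (4,3)

Derivation:
Dir NW: first cell '.' (not opp) -> no flip
Dir N: first cell '.' (not opp) -> no flip
Dir NE: first cell '.' (not opp) -> no flip
Dir W: first cell '.' (not opp) -> no flip
Dir E: first cell '.' (not opp) -> no flip
Dir SW: opp run (3,2), next='.' -> no flip
Dir S: opp run (3,3) (4,3) capped by W -> flip
Dir SE: opp run (3,4), next='.' -> no flip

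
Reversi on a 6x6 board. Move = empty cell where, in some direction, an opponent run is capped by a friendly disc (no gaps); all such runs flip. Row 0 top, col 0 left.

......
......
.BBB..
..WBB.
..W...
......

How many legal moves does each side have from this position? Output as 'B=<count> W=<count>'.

-- B to move --
(3,1): flips 1 -> legal
(4,1): flips 1 -> legal
(4,3): flips 1 -> legal
(5,1): flips 1 -> legal
(5,2): flips 2 -> legal
(5,3): no bracket -> illegal
B mobility = 5
-- W to move --
(1,0): flips 1 -> legal
(1,1): no bracket -> illegal
(1,2): flips 1 -> legal
(1,3): no bracket -> illegal
(1,4): flips 1 -> legal
(2,0): no bracket -> illegal
(2,4): flips 1 -> legal
(2,5): no bracket -> illegal
(3,0): no bracket -> illegal
(3,1): no bracket -> illegal
(3,5): flips 2 -> legal
(4,3): no bracket -> illegal
(4,4): no bracket -> illegal
(4,5): no bracket -> illegal
W mobility = 5

Answer: B=5 W=5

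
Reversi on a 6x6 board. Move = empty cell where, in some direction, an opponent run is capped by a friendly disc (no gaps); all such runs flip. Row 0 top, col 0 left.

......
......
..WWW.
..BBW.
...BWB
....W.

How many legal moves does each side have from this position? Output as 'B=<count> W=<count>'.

Answer: B=8 W=6

Derivation:
-- B to move --
(1,1): flips 1 -> legal
(1,2): flips 3 -> legal
(1,3): flips 1 -> legal
(1,4): flips 1 -> legal
(1,5): flips 1 -> legal
(2,1): no bracket -> illegal
(2,5): flips 1 -> legal
(3,1): no bracket -> illegal
(3,5): flips 1 -> legal
(5,3): no bracket -> illegal
(5,5): flips 1 -> legal
B mobility = 8
-- W to move --
(2,1): flips 2 -> legal
(3,1): flips 2 -> legal
(3,5): no bracket -> illegal
(4,1): flips 1 -> legal
(4,2): flips 3 -> legal
(5,2): flips 1 -> legal
(5,3): flips 2 -> legal
(5,5): no bracket -> illegal
W mobility = 6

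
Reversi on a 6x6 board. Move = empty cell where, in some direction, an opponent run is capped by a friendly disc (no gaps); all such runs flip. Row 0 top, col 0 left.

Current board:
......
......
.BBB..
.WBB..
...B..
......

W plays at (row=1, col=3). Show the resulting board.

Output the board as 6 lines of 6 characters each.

Answer: ......
...W..
.BWB..
.WBB..
...B..
......

Derivation:
Place W at (1,3); scan 8 dirs for brackets.
Dir NW: first cell '.' (not opp) -> no flip
Dir N: first cell '.' (not opp) -> no flip
Dir NE: first cell '.' (not opp) -> no flip
Dir W: first cell '.' (not opp) -> no flip
Dir E: first cell '.' (not opp) -> no flip
Dir SW: opp run (2,2) capped by W -> flip
Dir S: opp run (2,3) (3,3) (4,3), next='.' -> no flip
Dir SE: first cell '.' (not opp) -> no flip
All flips: (2,2)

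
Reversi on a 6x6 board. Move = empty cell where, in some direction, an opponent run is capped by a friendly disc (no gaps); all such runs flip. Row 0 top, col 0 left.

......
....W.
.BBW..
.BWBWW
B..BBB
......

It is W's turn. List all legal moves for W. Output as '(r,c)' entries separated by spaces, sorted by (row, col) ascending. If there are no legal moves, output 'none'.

Answer: (1,0) (1,2) (2,0) (3,0) (5,2) (5,3) (5,4) (5,5)

Derivation:
(1,0): flips 1 -> legal
(1,1): no bracket -> illegal
(1,2): flips 1 -> legal
(1,3): no bracket -> illegal
(2,0): flips 2 -> legal
(2,4): no bracket -> illegal
(3,0): flips 1 -> legal
(4,1): no bracket -> illegal
(4,2): no bracket -> illegal
(5,0): no bracket -> illegal
(5,1): no bracket -> illegal
(5,2): flips 1 -> legal
(5,3): flips 3 -> legal
(5,4): flips 2 -> legal
(5,5): flips 1 -> legal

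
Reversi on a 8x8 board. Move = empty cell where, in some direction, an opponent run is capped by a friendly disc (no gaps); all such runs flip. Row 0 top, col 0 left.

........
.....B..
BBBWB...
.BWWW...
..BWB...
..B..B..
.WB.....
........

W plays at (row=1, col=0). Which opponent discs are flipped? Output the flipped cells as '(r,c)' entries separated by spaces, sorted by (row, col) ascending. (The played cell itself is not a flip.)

Dir NW: edge -> no flip
Dir N: first cell '.' (not opp) -> no flip
Dir NE: first cell '.' (not opp) -> no flip
Dir W: edge -> no flip
Dir E: first cell '.' (not opp) -> no flip
Dir SW: edge -> no flip
Dir S: opp run (2,0), next='.' -> no flip
Dir SE: opp run (2,1) capped by W -> flip

Answer: (2,1)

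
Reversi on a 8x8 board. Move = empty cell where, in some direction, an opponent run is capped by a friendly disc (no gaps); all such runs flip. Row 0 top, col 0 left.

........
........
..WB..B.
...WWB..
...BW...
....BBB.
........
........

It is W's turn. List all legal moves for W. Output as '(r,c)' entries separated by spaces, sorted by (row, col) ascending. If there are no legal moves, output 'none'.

(1,2): flips 1 -> legal
(1,3): flips 1 -> legal
(1,4): no bracket -> illegal
(1,5): no bracket -> illegal
(1,6): no bracket -> illegal
(1,7): flips 2 -> legal
(2,4): flips 1 -> legal
(2,5): no bracket -> illegal
(2,7): no bracket -> illegal
(3,2): no bracket -> illegal
(3,6): flips 1 -> legal
(3,7): no bracket -> illegal
(4,2): flips 1 -> legal
(4,5): no bracket -> illegal
(4,6): no bracket -> illegal
(4,7): no bracket -> illegal
(5,2): flips 1 -> legal
(5,3): flips 1 -> legal
(5,7): no bracket -> illegal
(6,3): no bracket -> illegal
(6,4): flips 1 -> legal
(6,5): no bracket -> illegal
(6,6): flips 1 -> legal
(6,7): no bracket -> illegal

Answer: (1,2) (1,3) (1,7) (2,4) (3,6) (4,2) (5,2) (5,3) (6,4) (6,6)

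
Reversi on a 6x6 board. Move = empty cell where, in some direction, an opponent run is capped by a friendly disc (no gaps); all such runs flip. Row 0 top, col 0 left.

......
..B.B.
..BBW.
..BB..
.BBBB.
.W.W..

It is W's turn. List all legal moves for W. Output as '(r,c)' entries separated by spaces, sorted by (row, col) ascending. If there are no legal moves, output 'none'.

Answer: (0,4) (1,3) (2,1) (3,1) (3,5)

Derivation:
(0,1): no bracket -> illegal
(0,2): no bracket -> illegal
(0,3): no bracket -> illegal
(0,4): flips 1 -> legal
(0,5): no bracket -> illegal
(1,1): no bracket -> illegal
(1,3): flips 3 -> legal
(1,5): no bracket -> illegal
(2,1): flips 2 -> legal
(2,5): no bracket -> illegal
(3,0): no bracket -> illegal
(3,1): flips 2 -> legal
(3,4): no bracket -> illegal
(3,5): flips 1 -> legal
(4,0): no bracket -> illegal
(4,5): no bracket -> illegal
(5,0): no bracket -> illegal
(5,2): no bracket -> illegal
(5,4): no bracket -> illegal
(5,5): no bracket -> illegal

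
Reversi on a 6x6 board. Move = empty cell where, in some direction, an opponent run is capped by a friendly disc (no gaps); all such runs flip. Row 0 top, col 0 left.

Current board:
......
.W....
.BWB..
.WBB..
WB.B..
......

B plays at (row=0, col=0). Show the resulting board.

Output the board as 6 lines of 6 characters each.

Answer: B.....
.B....
.BBB..
.WBB..
WB.B..
......

Derivation:
Place B at (0,0); scan 8 dirs for brackets.
Dir NW: edge -> no flip
Dir N: edge -> no flip
Dir NE: edge -> no flip
Dir W: edge -> no flip
Dir E: first cell '.' (not opp) -> no flip
Dir SW: edge -> no flip
Dir S: first cell '.' (not opp) -> no flip
Dir SE: opp run (1,1) (2,2) capped by B -> flip
All flips: (1,1) (2,2)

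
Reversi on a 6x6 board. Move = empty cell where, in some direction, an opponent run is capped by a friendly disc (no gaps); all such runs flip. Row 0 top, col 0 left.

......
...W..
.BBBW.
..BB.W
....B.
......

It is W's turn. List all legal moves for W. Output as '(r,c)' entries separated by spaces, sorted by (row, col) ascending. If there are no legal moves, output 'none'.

(1,0): no bracket -> illegal
(1,1): no bracket -> illegal
(1,2): no bracket -> illegal
(1,4): no bracket -> illegal
(2,0): flips 3 -> legal
(3,0): no bracket -> illegal
(3,1): flips 1 -> legal
(3,4): no bracket -> illegal
(4,1): no bracket -> illegal
(4,2): flips 1 -> legal
(4,3): flips 2 -> legal
(4,5): no bracket -> illegal
(5,3): flips 1 -> legal
(5,4): no bracket -> illegal
(5,5): no bracket -> illegal

Answer: (2,0) (3,1) (4,2) (4,3) (5,3)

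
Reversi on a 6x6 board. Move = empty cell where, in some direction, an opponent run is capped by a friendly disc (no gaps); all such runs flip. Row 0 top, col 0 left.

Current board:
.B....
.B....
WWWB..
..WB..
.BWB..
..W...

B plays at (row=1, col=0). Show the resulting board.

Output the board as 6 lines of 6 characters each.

Answer: .B....
BB....
WBWB..
..BB..
.BWB..
..W...

Derivation:
Place B at (1,0); scan 8 dirs for brackets.
Dir NW: edge -> no flip
Dir N: first cell '.' (not opp) -> no flip
Dir NE: first cell 'B' (not opp) -> no flip
Dir W: edge -> no flip
Dir E: first cell 'B' (not opp) -> no flip
Dir SW: edge -> no flip
Dir S: opp run (2,0), next='.' -> no flip
Dir SE: opp run (2,1) (3,2) capped by B -> flip
All flips: (2,1) (3,2)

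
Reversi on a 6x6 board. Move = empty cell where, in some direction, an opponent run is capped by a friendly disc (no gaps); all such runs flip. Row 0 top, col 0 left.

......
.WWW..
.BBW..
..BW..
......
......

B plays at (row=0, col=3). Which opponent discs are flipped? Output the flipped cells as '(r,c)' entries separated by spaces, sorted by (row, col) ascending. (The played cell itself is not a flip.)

Answer: (1,2)

Derivation:
Dir NW: edge -> no flip
Dir N: edge -> no flip
Dir NE: edge -> no flip
Dir W: first cell '.' (not opp) -> no flip
Dir E: first cell '.' (not opp) -> no flip
Dir SW: opp run (1,2) capped by B -> flip
Dir S: opp run (1,3) (2,3) (3,3), next='.' -> no flip
Dir SE: first cell '.' (not opp) -> no flip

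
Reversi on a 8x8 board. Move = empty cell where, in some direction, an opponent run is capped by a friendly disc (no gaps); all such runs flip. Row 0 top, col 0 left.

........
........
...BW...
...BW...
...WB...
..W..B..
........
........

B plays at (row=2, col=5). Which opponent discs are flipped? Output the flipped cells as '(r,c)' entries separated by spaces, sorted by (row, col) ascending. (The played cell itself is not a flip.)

Answer: (2,4)

Derivation:
Dir NW: first cell '.' (not opp) -> no flip
Dir N: first cell '.' (not opp) -> no flip
Dir NE: first cell '.' (not opp) -> no flip
Dir W: opp run (2,4) capped by B -> flip
Dir E: first cell '.' (not opp) -> no flip
Dir SW: opp run (3,4) (4,3) (5,2), next='.' -> no flip
Dir S: first cell '.' (not opp) -> no flip
Dir SE: first cell '.' (not opp) -> no flip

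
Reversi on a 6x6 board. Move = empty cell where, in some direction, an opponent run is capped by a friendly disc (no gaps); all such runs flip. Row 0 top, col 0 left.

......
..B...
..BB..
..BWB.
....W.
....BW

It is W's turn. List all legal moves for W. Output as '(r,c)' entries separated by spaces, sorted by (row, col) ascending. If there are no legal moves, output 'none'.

Answer: (1,1) (1,3) (2,4) (3,1) (3,5) (5,3)

Derivation:
(0,1): no bracket -> illegal
(0,2): no bracket -> illegal
(0,3): no bracket -> illegal
(1,1): flips 1 -> legal
(1,3): flips 1 -> legal
(1,4): no bracket -> illegal
(2,1): no bracket -> illegal
(2,4): flips 1 -> legal
(2,5): no bracket -> illegal
(3,1): flips 1 -> legal
(3,5): flips 1 -> legal
(4,1): no bracket -> illegal
(4,2): no bracket -> illegal
(4,3): no bracket -> illegal
(4,5): no bracket -> illegal
(5,3): flips 1 -> legal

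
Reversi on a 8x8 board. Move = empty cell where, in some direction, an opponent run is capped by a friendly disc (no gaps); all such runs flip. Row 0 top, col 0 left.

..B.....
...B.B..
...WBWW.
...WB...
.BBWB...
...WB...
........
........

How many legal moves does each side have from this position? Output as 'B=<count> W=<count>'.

-- B to move --
(1,2): flips 1 -> legal
(1,4): no bracket -> illegal
(1,6): flips 1 -> legal
(1,7): no bracket -> illegal
(2,2): flips 2 -> legal
(2,7): flips 2 -> legal
(3,2): flips 2 -> legal
(3,5): flips 1 -> legal
(3,6): no bracket -> illegal
(3,7): flips 1 -> legal
(5,2): flips 2 -> legal
(6,2): flips 1 -> legal
(6,3): flips 4 -> legal
(6,4): flips 1 -> legal
B mobility = 11
-- W to move --
(0,1): no bracket -> illegal
(0,3): flips 1 -> legal
(0,4): flips 1 -> legal
(0,5): flips 1 -> legal
(0,6): flips 2 -> legal
(1,1): no bracket -> illegal
(1,2): no bracket -> illegal
(1,4): no bracket -> illegal
(1,6): no bracket -> illegal
(2,2): no bracket -> illegal
(3,0): no bracket -> illegal
(3,1): flips 1 -> legal
(3,2): no bracket -> illegal
(3,5): flips 2 -> legal
(4,0): flips 2 -> legal
(4,5): flips 2 -> legal
(5,0): no bracket -> illegal
(5,1): flips 1 -> legal
(5,2): no bracket -> illegal
(5,5): flips 2 -> legal
(6,3): no bracket -> illegal
(6,4): no bracket -> illegal
(6,5): flips 1 -> legal
W mobility = 11

Answer: B=11 W=11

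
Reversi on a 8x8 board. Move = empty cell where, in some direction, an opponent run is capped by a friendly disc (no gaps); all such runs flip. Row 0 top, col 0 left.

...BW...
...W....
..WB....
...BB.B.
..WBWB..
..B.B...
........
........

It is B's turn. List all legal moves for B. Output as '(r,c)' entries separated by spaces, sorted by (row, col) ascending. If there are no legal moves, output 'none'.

(0,2): no bracket -> illegal
(0,5): flips 1 -> legal
(1,1): flips 1 -> legal
(1,2): no bracket -> illegal
(1,4): no bracket -> illegal
(1,5): no bracket -> illegal
(2,1): flips 1 -> legal
(2,4): no bracket -> illegal
(3,1): no bracket -> illegal
(3,2): flips 1 -> legal
(3,5): no bracket -> illegal
(4,1): flips 1 -> legal
(5,1): flips 1 -> legal
(5,3): no bracket -> illegal
(5,5): flips 1 -> legal

Answer: (0,5) (1,1) (2,1) (3,2) (4,1) (5,1) (5,5)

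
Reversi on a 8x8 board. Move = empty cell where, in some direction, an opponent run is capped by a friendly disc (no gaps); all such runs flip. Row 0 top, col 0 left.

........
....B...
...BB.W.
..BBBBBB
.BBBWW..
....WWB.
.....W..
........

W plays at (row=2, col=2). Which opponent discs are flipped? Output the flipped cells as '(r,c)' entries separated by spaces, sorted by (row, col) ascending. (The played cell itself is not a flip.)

Answer: (3,3)

Derivation:
Dir NW: first cell '.' (not opp) -> no flip
Dir N: first cell '.' (not opp) -> no flip
Dir NE: first cell '.' (not opp) -> no flip
Dir W: first cell '.' (not opp) -> no flip
Dir E: opp run (2,3) (2,4), next='.' -> no flip
Dir SW: first cell '.' (not opp) -> no flip
Dir S: opp run (3,2) (4,2), next='.' -> no flip
Dir SE: opp run (3,3) capped by W -> flip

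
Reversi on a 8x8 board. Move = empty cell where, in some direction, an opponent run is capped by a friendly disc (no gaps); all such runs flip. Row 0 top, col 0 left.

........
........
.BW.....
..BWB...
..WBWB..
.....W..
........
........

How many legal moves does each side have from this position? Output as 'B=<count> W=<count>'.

-- B to move --
(1,1): no bracket -> illegal
(1,2): flips 1 -> legal
(1,3): no bracket -> illegal
(2,3): flips 2 -> legal
(2,4): no bracket -> illegal
(3,1): no bracket -> illegal
(3,5): no bracket -> illegal
(4,1): flips 1 -> legal
(4,6): no bracket -> illegal
(5,1): no bracket -> illegal
(5,2): flips 1 -> legal
(5,3): no bracket -> illegal
(5,4): flips 1 -> legal
(5,6): no bracket -> illegal
(6,4): no bracket -> illegal
(6,5): flips 1 -> legal
(6,6): no bracket -> illegal
B mobility = 6
-- W to move --
(1,0): no bracket -> illegal
(1,1): no bracket -> illegal
(1,2): no bracket -> illegal
(2,0): flips 1 -> legal
(2,3): no bracket -> illegal
(2,4): flips 1 -> legal
(2,5): no bracket -> illegal
(3,0): no bracket -> illegal
(3,1): flips 1 -> legal
(3,5): flips 2 -> legal
(3,6): no bracket -> illegal
(4,1): no bracket -> illegal
(4,6): flips 1 -> legal
(5,2): no bracket -> illegal
(5,3): flips 1 -> legal
(5,4): no bracket -> illegal
(5,6): no bracket -> illegal
W mobility = 6

Answer: B=6 W=6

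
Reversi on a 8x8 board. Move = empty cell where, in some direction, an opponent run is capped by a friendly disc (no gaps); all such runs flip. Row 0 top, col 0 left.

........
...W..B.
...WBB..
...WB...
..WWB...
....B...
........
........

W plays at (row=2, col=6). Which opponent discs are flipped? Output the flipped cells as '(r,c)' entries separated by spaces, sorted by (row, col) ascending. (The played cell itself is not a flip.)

Dir NW: first cell '.' (not opp) -> no flip
Dir N: opp run (1,6), next='.' -> no flip
Dir NE: first cell '.' (not opp) -> no flip
Dir W: opp run (2,5) (2,4) capped by W -> flip
Dir E: first cell '.' (not opp) -> no flip
Dir SW: first cell '.' (not opp) -> no flip
Dir S: first cell '.' (not opp) -> no flip
Dir SE: first cell '.' (not opp) -> no flip

Answer: (2,4) (2,5)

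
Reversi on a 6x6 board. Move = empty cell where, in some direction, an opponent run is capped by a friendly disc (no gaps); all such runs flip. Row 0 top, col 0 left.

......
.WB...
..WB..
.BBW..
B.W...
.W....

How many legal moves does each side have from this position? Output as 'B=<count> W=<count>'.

-- B to move --
(0,0): no bracket -> illegal
(0,1): no bracket -> illegal
(0,2): no bracket -> illegal
(1,0): flips 1 -> legal
(1,3): flips 1 -> legal
(2,0): no bracket -> illegal
(2,1): flips 1 -> legal
(2,4): no bracket -> illegal
(3,4): flips 1 -> legal
(4,1): no bracket -> illegal
(4,3): flips 1 -> legal
(4,4): no bracket -> illegal
(5,0): no bracket -> illegal
(5,2): flips 1 -> legal
(5,3): flips 1 -> legal
B mobility = 7
-- W to move --
(0,1): no bracket -> illegal
(0,2): flips 1 -> legal
(0,3): no bracket -> illegal
(1,3): flips 2 -> legal
(1,4): no bracket -> illegal
(2,0): flips 1 -> legal
(2,1): no bracket -> illegal
(2,4): flips 1 -> legal
(3,0): flips 2 -> legal
(3,4): no bracket -> illegal
(4,1): no bracket -> illegal
(4,3): no bracket -> illegal
(5,0): no bracket -> illegal
W mobility = 5

Answer: B=7 W=5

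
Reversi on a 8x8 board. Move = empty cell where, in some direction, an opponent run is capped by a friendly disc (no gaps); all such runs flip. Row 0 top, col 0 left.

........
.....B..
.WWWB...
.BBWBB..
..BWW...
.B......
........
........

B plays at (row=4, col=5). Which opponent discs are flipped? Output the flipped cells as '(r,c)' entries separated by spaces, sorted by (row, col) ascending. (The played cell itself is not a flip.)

Dir NW: first cell 'B' (not opp) -> no flip
Dir N: first cell 'B' (not opp) -> no flip
Dir NE: first cell '.' (not opp) -> no flip
Dir W: opp run (4,4) (4,3) capped by B -> flip
Dir E: first cell '.' (not opp) -> no flip
Dir SW: first cell '.' (not opp) -> no flip
Dir S: first cell '.' (not opp) -> no flip
Dir SE: first cell '.' (not opp) -> no flip

Answer: (4,3) (4,4)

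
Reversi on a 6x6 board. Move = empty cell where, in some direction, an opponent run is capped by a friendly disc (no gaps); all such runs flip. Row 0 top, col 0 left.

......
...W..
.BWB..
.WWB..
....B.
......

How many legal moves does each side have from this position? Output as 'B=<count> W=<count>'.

Answer: B=5 W=8

Derivation:
-- B to move --
(0,2): no bracket -> illegal
(0,3): flips 1 -> legal
(0,4): no bracket -> illegal
(1,1): flips 1 -> legal
(1,2): no bracket -> illegal
(1,4): no bracket -> illegal
(2,0): no bracket -> illegal
(2,4): no bracket -> illegal
(3,0): flips 2 -> legal
(4,0): no bracket -> illegal
(4,1): flips 2 -> legal
(4,2): no bracket -> illegal
(4,3): flips 1 -> legal
B mobility = 5
-- W to move --
(1,0): flips 1 -> legal
(1,1): flips 1 -> legal
(1,2): no bracket -> illegal
(1,4): flips 1 -> legal
(2,0): flips 1 -> legal
(2,4): flips 1 -> legal
(3,0): no bracket -> illegal
(3,4): flips 1 -> legal
(3,5): no bracket -> illegal
(4,2): no bracket -> illegal
(4,3): flips 2 -> legal
(4,5): no bracket -> illegal
(5,3): no bracket -> illegal
(5,4): no bracket -> illegal
(5,5): flips 2 -> legal
W mobility = 8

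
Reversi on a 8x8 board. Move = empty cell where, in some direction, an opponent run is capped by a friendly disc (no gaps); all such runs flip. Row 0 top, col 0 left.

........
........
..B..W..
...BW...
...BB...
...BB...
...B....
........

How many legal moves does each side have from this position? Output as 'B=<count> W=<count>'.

Answer: B=3 W=3

Derivation:
-- B to move --
(1,4): no bracket -> illegal
(1,5): no bracket -> illegal
(1,6): flips 2 -> legal
(2,3): no bracket -> illegal
(2,4): flips 1 -> legal
(2,6): no bracket -> illegal
(3,5): flips 1 -> legal
(3,6): no bracket -> illegal
(4,5): no bracket -> illegal
B mobility = 3
-- W to move --
(1,1): no bracket -> illegal
(1,2): no bracket -> illegal
(1,3): no bracket -> illegal
(2,1): no bracket -> illegal
(2,3): no bracket -> illegal
(2,4): no bracket -> illegal
(3,1): no bracket -> illegal
(3,2): flips 1 -> legal
(3,5): no bracket -> illegal
(4,2): no bracket -> illegal
(4,5): no bracket -> illegal
(5,2): flips 1 -> legal
(5,5): no bracket -> illegal
(6,2): no bracket -> illegal
(6,4): flips 2 -> legal
(6,5): no bracket -> illegal
(7,2): no bracket -> illegal
(7,3): no bracket -> illegal
(7,4): no bracket -> illegal
W mobility = 3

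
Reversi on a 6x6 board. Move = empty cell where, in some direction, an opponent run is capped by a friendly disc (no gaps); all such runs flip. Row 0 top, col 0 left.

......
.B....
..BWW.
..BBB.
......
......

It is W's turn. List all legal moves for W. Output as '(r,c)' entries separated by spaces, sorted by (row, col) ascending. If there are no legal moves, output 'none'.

(0,0): no bracket -> illegal
(0,1): no bracket -> illegal
(0,2): no bracket -> illegal
(1,0): no bracket -> illegal
(1,2): no bracket -> illegal
(1,3): no bracket -> illegal
(2,0): no bracket -> illegal
(2,1): flips 1 -> legal
(2,5): no bracket -> illegal
(3,1): no bracket -> illegal
(3,5): no bracket -> illegal
(4,1): flips 1 -> legal
(4,2): flips 1 -> legal
(4,3): flips 1 -> legal
(4,4): flips 1 -> legal
(4,5): flips 1 -> legal

Answer: (2,1) (4,1) (4,2) (4,3) (4,4) (4,5)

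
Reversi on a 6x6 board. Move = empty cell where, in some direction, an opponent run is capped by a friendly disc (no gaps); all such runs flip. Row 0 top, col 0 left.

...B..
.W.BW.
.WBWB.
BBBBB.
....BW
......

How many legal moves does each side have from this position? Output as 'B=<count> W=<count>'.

Answer: B=9 W=6

Derivation:
-- B to move --
(0,0): flips 1 -> legal
(0,1): flips 2 -> legal
(0,2): no bracket -> illegal
(0,4): flips 1 -> legal
(0,5): flips 2 -> legal
(1,0): flips 1 -> legal
(1,2): flips 2 -> legal
(1,5): flips 1 -> legal
(2,0): flips 1 -> legal
(2,5): flips 1 -> legal
(3,5): no bracket -> illegal
(5,4): no bracket -> illegal
(5,5): no bracket -> illegal
B mobility = 9
-- W to move --
(0,2): no bracket -> illegal
(0,4): no bracket -> illegal
(1,2): flips 1 -> legal
(1,5): no bracket -> illegal
(2,0): no bracket -> illegal
(2,5): flips 1 -> legal
(3,5): no bracket -> illegal
(4,0): no bracket -> illegal
(4,1): flips 2 -> legal
(4,2): no bracket -> illegal
(4,3): flips 3 -> legal
(5,3): no bracket -> illegal
(5,4): flips 3 -> legal
(5,5): flips 3 -> legal
W mobility = 6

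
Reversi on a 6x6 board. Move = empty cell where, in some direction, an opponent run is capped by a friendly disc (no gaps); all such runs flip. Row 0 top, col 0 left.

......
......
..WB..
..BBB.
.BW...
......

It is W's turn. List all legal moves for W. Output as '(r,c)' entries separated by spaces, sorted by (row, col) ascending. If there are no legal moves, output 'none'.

(1,2): no bracket -> illegal
(1,3): no bracket -> illegal
(1,4): no bracket -> illegal
(2,1): no bracket -> illegal
(2,4): flips 2 -> legal
(2,5): no bracket -> illegal
(3,0): no bracket -> illegal
(3,1): no bracket -> illegal
(3,5): no bracket -> illegal
(4,0): flips 1 -> legal
(4,3): no bracket -> illegal
(4,4): flips 1 -> legal
(4,5): no bracket -> illegal
(5,0): no bracket -> illegal
(5,1): no bracket -> illegal
(5,2): no bracket -> illegal

Answer: (2,4) (4,0) (4,4)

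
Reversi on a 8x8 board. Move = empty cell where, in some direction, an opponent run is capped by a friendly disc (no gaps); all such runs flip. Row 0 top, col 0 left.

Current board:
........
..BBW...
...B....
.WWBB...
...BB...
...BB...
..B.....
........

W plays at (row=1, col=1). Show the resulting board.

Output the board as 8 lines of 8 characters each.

Answer: ........
.WWWW...
...B....
.WWBB...
...BB...
...BB...
..B.....
........

Derivation:
Place W at (1,1); scan 8 dirs for brackets.
Dir NW: first cell '.' (not opp) -> no flip
Dir N: first cell '.' (not opp) -> no flip
Dir NE: first cell '.' (not opp) -> no flip
Dir W: first cell '.' (not opp) -> no flip
Dir E: opp run (1,2) (1,3) capped by W -> flip
Dir SW: first cell '.' (not opp) -> no flip
Dir S: first cell '.' (not opp) -> no flip
Dir SE: first cell '.' (not opp) -> no flip
All flips: (1,2) (1,3)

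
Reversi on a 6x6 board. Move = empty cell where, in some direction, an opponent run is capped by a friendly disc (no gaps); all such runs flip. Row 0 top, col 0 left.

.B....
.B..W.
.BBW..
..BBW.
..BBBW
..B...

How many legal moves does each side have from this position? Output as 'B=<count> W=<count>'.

-- B to move --
(0,3): no bracket -> illegal
(0,4): no bracket -> illegal
(0,5): flips 2 -> legal
(1,2): no bracket -> illegal
(1,3): flips 1 -> legal
(1,5): no bracket -> illegal
(2,4): flips 2 -> legal
(2,5): flips 1 -> legal
(3,5): flips 1 -> legal
(5,4): no bracket -> illegal
(5,5): no bracket -> illegal
B mobility = 5
-- W to move --
(0,0): no bracket -> illegal
(0,2): no bracket -> illegal
(1,0): no bracket -> illegal
(1,2): no bracket -> illegal
(1,3): no bracket -> illegal
(2,0): flips 2 -> legal
(2,4): no bracket -> illegal
(3,0): no bracket -> illegal
(3,1): flips 2 -> legal
(3,5): no bracket -> illegal
(4,1): flips 4 -> legal
(5,1): no bracket -> illegal
(5,3): flips 2 -> legal
(5,4): flips 1 -> legal
(5,5): no bracket -> illegal
W mobility = 5

Answer: B=5 W=5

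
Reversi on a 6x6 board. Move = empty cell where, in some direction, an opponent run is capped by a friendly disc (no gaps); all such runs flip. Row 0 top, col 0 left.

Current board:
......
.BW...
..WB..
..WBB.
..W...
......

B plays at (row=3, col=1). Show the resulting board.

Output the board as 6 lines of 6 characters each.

Answer: ......
.BW...
..WB..
.BBBB.
..W...
......

Derivation:
Place B at (3,1); scan 8 dirs for brackets.
Dir NW: first cell '.' (not opp) -> no flip
Dir N: first cell '.' (not opp) -> no flip
Dir NE: opp run (2,2), next='.' -> no flip
Dir W: first cell '.' (not opp) -> no flip
Dir E: opp run (3,2) capped by B -> flip
Dir SW: first cell '.' (not opp) -> no flip
Dir S: first cell '.' (not opp) -> no flip
Dir SE: opp run (4,2), next='.' -> no flip
All flips: (3,2)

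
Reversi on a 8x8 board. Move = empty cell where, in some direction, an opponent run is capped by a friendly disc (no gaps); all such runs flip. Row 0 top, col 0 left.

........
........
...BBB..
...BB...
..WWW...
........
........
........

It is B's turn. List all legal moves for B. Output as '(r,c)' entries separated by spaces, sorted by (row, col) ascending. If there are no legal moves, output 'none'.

Answer: (5,1) (5,2) (5,3) (5,4) (5,5)

Derivation:
(3,1): no bracket -> illegal
(3,2): no bracket -> illegal
(3,5): no bracket -> illegal
(4,1): no bracket -> illegal
(4,5): no bracket -> illegal
(5,1): flips 1 -> legal
(5,2): flips 1 -> legal
(5,3): flips 1 -> legal
(5,4): flips 1 -> legal
(5,5): flips 1 -> legal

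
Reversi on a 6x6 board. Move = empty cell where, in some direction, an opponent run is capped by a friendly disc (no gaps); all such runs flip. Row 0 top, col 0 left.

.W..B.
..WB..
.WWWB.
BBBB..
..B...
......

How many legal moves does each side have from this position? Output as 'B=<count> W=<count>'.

Answer: B=6 W=8

Derivation:
-- B to move --
(0,0): no bracket -> illegal
(0,2): flips 2 -> legal
(0,3): flips 2 -> legal
(1,0): flips 1 -> legal
(1,1): flips 3 -> legal
(1,4): flips 1 -> legal
(2,0): flips 3 -> legal
(3,4): no bracket -> illegal
B mobility = 6
-- W to move --
(0,2): no bracket -> illegal
(0,3): flips 1 -> legal
(0,5): no bracket -> illegal
(1,4): flips 1 -> legal
(1,5): no bracket -> illegal
(2,0): no bracket -> illegal
(2,5): flips 1 -> legal
(3,4): no bracket -> illegal
(3,5): no bracket -> illegal
(4,0): flips 1 -> legal
(4,1): flips 2 -> legal
(4,3): flips 2 -> legal
(4,4): flips 1 -> legal
(5,1): no bracket -> illegal
(5,2): flips 2 -> legal
(5,3): no bracket -> illegal
W mobility = 8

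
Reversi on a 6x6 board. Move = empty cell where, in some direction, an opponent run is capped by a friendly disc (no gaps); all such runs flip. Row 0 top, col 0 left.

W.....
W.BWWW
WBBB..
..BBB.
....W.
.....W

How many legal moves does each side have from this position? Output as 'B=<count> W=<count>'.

-- B to move --
(0,1): no bracket -> illegal
(0,2): no bracket -> illegal
(0,3): flips 1 -> legal
(0,4): flips 1 -> legal
(0,5): flips 1 -> legal
(1,1): no bracket -> illegal
(2,4): no bracket -> illegal
(2,5): no bracket -> illegal
(3,0): no bracket -> illegal
(3,1): no bracket -> illegal
(3,5): no bracket -> illegal
(4,3): no bracket -> illegal
(4,5): no bracket -> illegal
(5,3): no bracket -> illegal
(5,4): flips 1 -> legal
B mobility = 4
-- W to move --
(0,1): no bracket -> illegal
(0,2): no bracket -> illegal
(0,3): no bracket -> illegal
(1,1): flips 3 -> legal
(2,4): flips 4 -> legal
(2,5): no bracket -> illegal
(3,0): no bracket -> illegal
(3,1): flips 1 -> legal
(3,5): no bracket -> illegal
(4,1): flips 2 -> legal
(4,2): no bracket -> illegal
(4,3): flips 4 -> legal
(4,5): no bracket -> illegal
W mobility = 5

Answer: B=4 W=5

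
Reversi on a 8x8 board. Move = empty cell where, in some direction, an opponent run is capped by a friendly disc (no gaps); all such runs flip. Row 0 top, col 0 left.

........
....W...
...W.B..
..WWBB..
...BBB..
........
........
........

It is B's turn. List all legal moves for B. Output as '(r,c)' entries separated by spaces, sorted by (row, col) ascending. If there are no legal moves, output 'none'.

Answer: (0,3) (1,2) (1,3) (2,1) (2,2) (3,1)

Derivation:
(0,3): flips 1 -> legal
(0,4): no bracket -> illegal
(0,5): no bracket -> illegal
(1,2): flips 1 -> legal
(1,3): flips 2 -> legal
(1,5): no bracket -> illegal
(2,1): flips 1 -> legal
(2,2): flips 1 -> legal
(2,4): no bracket -> illegal
(3,1): flips 2 -> legal
(4,1): no bracket -> illegal
(4,2): no bracket -> illegal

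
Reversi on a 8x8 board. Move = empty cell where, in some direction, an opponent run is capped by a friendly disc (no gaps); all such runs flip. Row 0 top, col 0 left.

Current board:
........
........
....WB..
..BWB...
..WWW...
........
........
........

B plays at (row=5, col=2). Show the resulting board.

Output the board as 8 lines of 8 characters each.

Place B at (5,2); scan 8 dirs for brackets.
Dir NW: first cell '.' (not opp) -> no flip
Dir N: opp run (4,2) capped by B -> flip
Dir NE: opp run (4,3) capped by B -> flip
Dir W: first cell '.' (not opp) -> no flip
Dir E: first cell '.' (not opp) -> no flip
Dir SW: first cell '.' (not opp) -> no flip
Dir S: first cell '.' (not opp) -> no flip
Dir SE: first cell '.' (not opp) -> no flip
All flips: (4,2) (4,3)

Answer: ........
........
....WB..
..BWB...
..BBW...
..B.....
........
........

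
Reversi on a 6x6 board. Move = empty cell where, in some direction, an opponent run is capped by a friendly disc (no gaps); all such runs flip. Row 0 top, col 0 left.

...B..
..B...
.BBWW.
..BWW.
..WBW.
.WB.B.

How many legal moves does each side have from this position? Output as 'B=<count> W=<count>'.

-- B to move --
(1,3): flips 2 -> legal
(1,4): flips 4 -> legal
(1,5): no bracket -> illegal
(2,5): flips 3 -> legal
(3,1): no bracket -> illegal
(3,5): flips 2 -> legal
(4,0): no bracket -> illegal
(4,1): flips 1 -> legal
(4,5): flips 3 -> legal
(5,0): flips 1 -> legal
(5,3): no bracket -> illegal
(5,5): flips 2 -> legal
B mobility = 8
-- W to move --
(0,1): flips 1 -> legal
(0,2): flips 3 -> legal
(0,4): no bracket -> illegal
(1,0): no bracket -> illegal
(1,1): flips 1 -> legal
(1,3): no bracket -> illegal
(1,4): no bracket -> illegal
(2,0): flips 2 -> legal
(3,0): no bracket -> illegal
(3,1): flips 1 -> legal
(4,1): flips 1 -> legal
(4,5): no bracket -> illegal
(5,3): flips 2 -> legal
(5,5): no bracket -> illegal
W mobility = 7

Answer: B=8 W=7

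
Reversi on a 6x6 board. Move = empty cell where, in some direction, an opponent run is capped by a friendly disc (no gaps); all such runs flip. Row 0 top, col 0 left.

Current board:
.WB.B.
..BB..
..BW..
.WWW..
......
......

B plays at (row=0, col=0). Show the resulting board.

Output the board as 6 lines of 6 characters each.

Answer: BBB.B.
..BB..
..BW..
.WWW..
......
......

Derivation:
Place B at (0,0); scan 8 dirs for brackets.
Dir NW: edge -> no flip
Dir N: edge -> no flip
Dir NE: edge -> no flip
Dir W: edge -> no flip
Dir E: opp run (0,1) capped by B -> flip
Dir SW: edge -> no flip
Dir S: first cell '.' (not opp) -> no flip
Dir SE: first cell '.' (not opp) -> no flip
All flips: (0,1)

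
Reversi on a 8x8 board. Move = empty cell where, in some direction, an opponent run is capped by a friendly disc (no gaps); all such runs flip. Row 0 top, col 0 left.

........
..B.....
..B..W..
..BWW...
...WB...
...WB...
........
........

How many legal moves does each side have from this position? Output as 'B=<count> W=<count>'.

-- B to move --
(1,4): no bracket -> illegal
(1,5): no bracket -> illegal
(1,6): no bracket -> illegal
(2,3): no bracket -> illegal
(2,4): flips 1 -> legal
(2,6): no bracket -> illegal
(3,5): flips 2 -> legal
(3,6): no bracket -> illegal
(4,2): flips 1 -> legal
(4,5): no bracket -> illegal
(5,2): flips 1 -> legal
(6,2): flips 1 -> legal
(6,3): no bracket -> illegal
(6,4): no bracket -> illegal
B mobility = 5
-- W to move --
(0,1): no bracket -> illegal
(0,2): no bracket -> illegal
(0,3): no bracket -> illegal
(1,1): flips 1 -> legal
(1,3): no bracket -> illegal
(2,1): flips 1 -> legal
(2,3): no bracket -> illegal
(3,1): flips 1 -> legal
(3,5): flips 1 -> legal
(4,1): no bracket -> illegal
(4,2): no bracket -> illegal
(4,5): flips 1 -> legal
(5,5): flips 2 -> legal
(6,3): no bracket -> illegal
(6,4): flips 2 -> legal
(6,5): flips 1 -> legal
W mobility = 8

Answer: B=5 W=8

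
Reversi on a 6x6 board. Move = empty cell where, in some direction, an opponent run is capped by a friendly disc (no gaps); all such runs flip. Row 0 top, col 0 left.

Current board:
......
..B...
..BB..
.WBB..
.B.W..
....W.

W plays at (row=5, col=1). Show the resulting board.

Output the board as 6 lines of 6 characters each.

Answer: ......
..B...
..BB..
.WBB..
.W.W..
.W..W.

Derivation:
Place W at (5,1); scan 8 dirs for brackets.
Dir NW: first cell '.' (not opp) -> no flip
Dir N: opp run (4,1) capped by W -> flip
Dir NE: first cell '.' (not opp) -> no flip
Dir W: first cell '.' (not opp) -> no flip
Dir E: first cell '.' (not opp) -> no flip
Dir SW: edge -> no flip
Dir S: edge -> no flip
Dir SE: edge -> no flip
All flips: (4,1)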